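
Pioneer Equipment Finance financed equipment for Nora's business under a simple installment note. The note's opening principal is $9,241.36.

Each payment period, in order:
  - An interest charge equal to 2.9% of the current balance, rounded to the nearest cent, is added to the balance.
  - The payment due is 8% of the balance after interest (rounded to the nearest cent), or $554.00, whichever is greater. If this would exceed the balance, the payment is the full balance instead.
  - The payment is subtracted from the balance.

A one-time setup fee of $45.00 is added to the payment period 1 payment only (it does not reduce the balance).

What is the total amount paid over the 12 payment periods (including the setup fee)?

# | Opening | Interest | Payment | Fee | End bal
1 | $9,241.36 | $268.00 | $760.75 | $45.00 | $8,748.61
2 | $8,748.61 | $253.71 | $720.19 | — | $8,282.13
3 | $8,282.13 | $240.18 | $681.78 | — | $7,840.53
4 | $7,840.53 | $227.38 | $645.43 | — | $7,422.48
5 | $7,422.48 | $215.25 | $611.02 | — | $7,026.71
6 | $7,026.71 | $203.77 | $578.44 | — | $6,652.04
7 | $6,652.04 | $192.91 | $554.00 | — | $6,290.95
8 | $6,290.95 | $182.44 | $554.00 | — | $5,919.39
9 | $5,919.39 | $171.66 | $554.00 | — | $5,537.05
10 | $5,537.05 | $160.57 | $554.00 | — | $5,143.62
11 | $5,143.62 | $149.16 | $554.00 | — | $4,738.78
12 | $4,738.78 | $137.42 | $554.00 | — | $4,322.20
Total paid: $7,366.61

$7,366.61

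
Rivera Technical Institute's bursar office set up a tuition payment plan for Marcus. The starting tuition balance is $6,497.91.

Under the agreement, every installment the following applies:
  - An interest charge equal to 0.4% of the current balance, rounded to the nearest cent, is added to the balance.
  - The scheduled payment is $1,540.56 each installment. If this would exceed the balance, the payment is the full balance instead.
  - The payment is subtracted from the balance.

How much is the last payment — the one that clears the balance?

Installment 1: $6,497.91 +$25.99 interest = $6,523.90; pay $1,540.56 → $4,983.34
Installment 2: $4,983.34 +$19.93 interest = $5,003.27; pay $1,540.56 → $3,462.71
Installment 3: $3,462.71 +$13.85 interest = $3,476.56; pay $1,540.56 → $1,936.00
Installment 4: $1,936.00 +$7.74 interest = $1,943.74; pay $1,540.56 → $403.18
Installment 5: $403.18 +$1.61 interest = $404.79; pay $404.79 → $0.00

$404.79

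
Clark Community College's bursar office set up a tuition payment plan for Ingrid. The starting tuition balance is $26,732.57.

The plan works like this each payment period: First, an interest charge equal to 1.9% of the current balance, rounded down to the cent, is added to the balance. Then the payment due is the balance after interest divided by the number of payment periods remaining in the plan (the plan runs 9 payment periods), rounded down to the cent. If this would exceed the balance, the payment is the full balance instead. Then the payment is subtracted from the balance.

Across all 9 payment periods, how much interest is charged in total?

Payment period 1: $26,732.57 +$507.91 interest = $27,240.48; pay $3,026.72 → $24,213.76
Payment period 2: $24,213.76 +$460.06 interest = $24,673.82; pay $3,084.22 → $21,589.60
Payment period 3: $21,589.60 +$410.20 interest = $21,999.80; pay $3,142.82 → $18,856.98
Payment period 4: $18,856.98 +$358.28 interest = $19,215.26; pay $3,202.54 → $16,012.72
Payment period 5: $16,012.72 +$304.24 interest = $16,316.96; pay $3,263.39 → $13,053.57
Payment period 6: $13,053.57 +$248.01 interest = $13,301.58; pay $3,325.39 → $9,976.19
Payment period 7: $9,976.19 +$189.54 interest = $10,165.73; pay $3,388.57 → $6,777.16
Payment period 8: $6,777.16 +$128.76 interest = $6,905.92; pay $3,452.96 → $3,452.96
Payment period 9: $3,452.96 +$65.60 interest = $3,518.56; pay $3,518.56 → $0.00
Total interest: $507.91 + $460.06 + $410.20 + $358.28 + $304.24 + $248.01 + $189.54 + $128.76 + $65.60 = $2,672.60

$2,672.60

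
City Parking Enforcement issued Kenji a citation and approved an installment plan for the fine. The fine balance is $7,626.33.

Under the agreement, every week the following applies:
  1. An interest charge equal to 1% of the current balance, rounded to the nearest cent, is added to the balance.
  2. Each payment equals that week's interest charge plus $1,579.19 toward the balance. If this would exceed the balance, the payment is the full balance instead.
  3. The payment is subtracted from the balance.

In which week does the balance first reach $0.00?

Week 1: opening $7,626.33; interest $76.26 → $7,702.59; payment $1,655.45; balance $6,047.14
Week 2: opening $6,047.14; interest $60.47 → $6,107.61; payment $1,639.66; balance $4,467.95
Week 3: opening $4,467.95; interest $44.68 → $4,512.63; payment $1,623.87; balance $2,888.76
Week 4: opening $2,888.76; interest $28.89 → $2,917.65; payment $1,608.08; balance $1,309.57
Week 5: opening $1,309.57; interest $13.10 → $1,322.67; payment $1,322.67; balance $0.00
Balance reaches $0.00 in week 5.

5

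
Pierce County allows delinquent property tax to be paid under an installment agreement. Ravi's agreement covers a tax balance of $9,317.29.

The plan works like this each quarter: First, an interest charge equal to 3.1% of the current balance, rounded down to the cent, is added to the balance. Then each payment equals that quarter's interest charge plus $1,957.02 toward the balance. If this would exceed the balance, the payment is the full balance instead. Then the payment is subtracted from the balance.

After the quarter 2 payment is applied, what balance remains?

# | Opening | Interest | Payment | End bal
1 | $9,317.29 | $288.83 | $2,245.85 | $7,360.27
2 | $7,360.27 | $228.16 | $2,185.18 | $5,403.25

$5,403.25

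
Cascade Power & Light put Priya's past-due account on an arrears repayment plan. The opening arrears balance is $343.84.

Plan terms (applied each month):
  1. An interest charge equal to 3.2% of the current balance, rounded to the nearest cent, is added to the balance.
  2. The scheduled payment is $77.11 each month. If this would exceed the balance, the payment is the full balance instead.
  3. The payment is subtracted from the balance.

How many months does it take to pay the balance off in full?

Month 1: $343.84 +$11.00 interest = $354.84; pay $77.11 → $277.73
Month 2: $277.73 +$8.89 interest = $286.62; pay $77.11 → $209.51
Month 3: $209.51 +$6.70 interest = $216.21; pay $77.11 → $139.10
Month 4: $139.10 +$4.45 interest = $143.55; pay $77.11 → $66.44
Month 5: $66.44 +$2.13 interest = $68.57; pay $68.57 → $0.00
Balance reaches $0.00 in month 5.

5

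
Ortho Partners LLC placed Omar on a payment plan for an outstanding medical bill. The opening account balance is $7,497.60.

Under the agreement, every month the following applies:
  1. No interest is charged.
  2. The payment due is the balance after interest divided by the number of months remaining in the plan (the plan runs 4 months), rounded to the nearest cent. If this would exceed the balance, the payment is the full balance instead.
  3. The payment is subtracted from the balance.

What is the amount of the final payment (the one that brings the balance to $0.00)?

Month 1: opening $7,497.60; payment $1,874.40; balance $5,623.20
Month 2: opening $5,623.20; payment $1,874.40; balance $3,748.80
Month 3: opening $3,748.80; payment $1,874.40; balance $1,874.40
Month 4: opening $1,874.40; payment $1,874.40; balance $0.00

$1,874.40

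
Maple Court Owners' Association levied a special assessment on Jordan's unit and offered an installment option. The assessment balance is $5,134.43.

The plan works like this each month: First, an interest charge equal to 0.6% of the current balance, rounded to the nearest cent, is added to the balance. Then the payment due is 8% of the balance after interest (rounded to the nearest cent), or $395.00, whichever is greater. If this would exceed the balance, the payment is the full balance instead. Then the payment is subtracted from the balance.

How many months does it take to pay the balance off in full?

14

Month 1: opening $5,134.43; interest $30.81 → $5,165.24; payment $413.22; balance $4,752.02
Month 2: opening $4,752.02; interest $28.51 → $4,780.53; payment $395.00; balance $4,385.53
Month 3: opening $4,385.53; interest $26.31 → $4,411.84; payment $395.00; balance $4,016.84
Month 4: opening $4,016.84; interest $24.10 → $4,040.94; payment $395.00; balance $3,645.94
Month 5: opening $3,645.94; interest $21.88 → $3,667.82; payment $395.00; balance $3,272.82
Month 6: opening $3,272.82; interest $19.64 → $3,292.46; payment $395.00; balance $2,897.46
Month 7: opening $2,897.46; interest $17.38 → $2,914.84; payment $395.00; balance $2,519.84
Month 8: opening $2,519.84; interest $15.12 → $2,534.96; payment $395.00; balance $2,139.96
Month 9: opening $2,139.96; interest $12.84 → $2,152.80; payment $395.00; balance $1,757.80
Month 10: opening $1,757.80; interest $10.55 → $1,768.35; payment $395.00; balance $1,373.35
Month 11: opening $1,373.35; interest $8.24 → $1,381.59; payment $395.00; balance $986.59
Month 12: opening $986.59; interest $5.92 → $992.51; payment $395.00; balance $597.51
Month 13: opening $597.51; interest $3.59 → $601.10; payment $395.00; balance $206.10
Month 14: opening $206.10; interest $1.24 → $207.34; payment $207.34; balance $0.00
Balance reaches $0.00 in month 14.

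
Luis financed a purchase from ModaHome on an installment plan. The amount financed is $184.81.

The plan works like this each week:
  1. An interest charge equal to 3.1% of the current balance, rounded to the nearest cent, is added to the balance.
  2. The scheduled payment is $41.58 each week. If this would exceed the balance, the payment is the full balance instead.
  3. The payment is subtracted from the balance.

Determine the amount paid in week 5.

# | Opening | Interest | Payment | End bal
1 | $184.81 | $5.73 | $41.58 | $148.96
2 | $148.96 | $4.62 | $41.58 | $112.00
3 | $112.00 | $3.47 | $41.58 | $73.89
4 | $73.89 | $2.29 | $41.58 | $34.60
5 | $34.60 | $1.07 | $35.67 | $0.00

$35.67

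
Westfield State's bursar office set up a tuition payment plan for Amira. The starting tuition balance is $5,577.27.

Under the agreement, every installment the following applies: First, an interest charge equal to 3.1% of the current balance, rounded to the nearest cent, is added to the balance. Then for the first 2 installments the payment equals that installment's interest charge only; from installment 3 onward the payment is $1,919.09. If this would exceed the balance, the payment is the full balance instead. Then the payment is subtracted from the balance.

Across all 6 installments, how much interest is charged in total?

$705.82

# | Opening | Interest | Payment | End bal
1 | $5,577.27 | $172.90 | $172.90 | $5,577.27
2 | $5,577.27 | $172.90 | $172.90 | $5,577.27
3 | $5,577.27 | $172.90 | $1,919.09 | $3,831.08
4 | $3,831.08 | $118.76 | $1,919.09 | $2,030.75
5 | $2,030.75 | $62.95 | $1,919.09 | $174.61
6 | $174.61 | $5.41 | $180.02 | $0.00
Total interest: $172.90 + $172.90 + $172.90 + $118.76 + $62.95 + $5.41 = $705.82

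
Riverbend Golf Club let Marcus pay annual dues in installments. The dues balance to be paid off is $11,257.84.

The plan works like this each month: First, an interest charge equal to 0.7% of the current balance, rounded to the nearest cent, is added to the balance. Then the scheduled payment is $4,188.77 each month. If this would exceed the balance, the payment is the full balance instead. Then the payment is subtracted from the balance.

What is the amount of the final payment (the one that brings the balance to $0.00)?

$3,030.20

# | Opening | Interest | Payment | End bal
1 | $11,257.84 | $78.80 | $4,188.77 | $7,147.87
2 | $7,147.87 | $50.04 | $4,188.77 | $3,009.14
3 | $3,009.14 | $21.06 | $3,030.20 | $0.00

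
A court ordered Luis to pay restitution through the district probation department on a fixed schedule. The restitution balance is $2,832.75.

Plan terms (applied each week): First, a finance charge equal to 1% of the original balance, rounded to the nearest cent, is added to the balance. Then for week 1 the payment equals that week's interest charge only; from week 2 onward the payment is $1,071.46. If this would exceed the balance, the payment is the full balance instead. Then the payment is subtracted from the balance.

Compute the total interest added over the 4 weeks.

Week 1: $2,832.75 +$28.33 interest = $2,861.08; pay $28.33 → $2,832.75
Week 2: $2,832.75 +$28.33 interest = $2,861.08; pay $1,071.46 → $1,789.62
Week 3: $1,789.62 +$28.33 interest = $1,817.95; pay $1,071.46 → $746.49
Week 4: $746.49 +$28.33 interest = $774.82; pay $774.82 → $0.00
Total interest: $28.33 + $28.33 + $28.33 + $28.33 = $113.32

$113.32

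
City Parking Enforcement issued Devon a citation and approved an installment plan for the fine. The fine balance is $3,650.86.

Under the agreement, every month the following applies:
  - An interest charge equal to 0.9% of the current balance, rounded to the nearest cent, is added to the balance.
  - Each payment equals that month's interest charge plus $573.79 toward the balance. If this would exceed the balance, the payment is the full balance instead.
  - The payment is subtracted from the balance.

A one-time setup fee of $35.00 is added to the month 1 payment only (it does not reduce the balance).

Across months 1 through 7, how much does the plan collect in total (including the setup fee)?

$3,807.42

Month 1: opening $3,650.86; interest $32.86 → $3,683.72; payment $606.65 (+ $35.00 fee); balance $3,077.07
Month 2: opening $3,077.07; interest $27.69 → $3,104.76; payment $601.48; balance $2,503.28
Month 3: opening $2,503.28; interest $22.53 → $2,525.81; payment $596.32; balance $1,929.49
Month 4: opening $1,929.49; interest $17.37 → $1,946.86; payment $591.16; balance $1,355.70
Month 5: opening $1,355.70; interest $12.20 → $1,367.90; payment $585.99; balance $781.91
Month 6: opening $781.91; interest $7.04 → $788.95; payment $580.83; balance $208.12
Month 7: opening $208.12; interest $1.87 → $209.99; payment $209.99; balance $0.00
Total paid: $3,807.42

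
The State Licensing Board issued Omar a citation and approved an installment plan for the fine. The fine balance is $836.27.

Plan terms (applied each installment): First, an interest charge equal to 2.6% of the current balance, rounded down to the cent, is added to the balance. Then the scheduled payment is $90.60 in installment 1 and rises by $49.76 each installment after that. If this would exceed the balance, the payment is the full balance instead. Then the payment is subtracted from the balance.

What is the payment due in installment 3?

$190.12

Installment 1: opening $836.27; interest $21.74 → $858.01; payment $90.60; balance $767.41
Installment 2: opening $767.41; interest $19.95 → $787.36; payment $140.36; balance $647.00
Installment 3: opening $647.00; interest $16.82 → $663.82; payment $190.12; balance $473.70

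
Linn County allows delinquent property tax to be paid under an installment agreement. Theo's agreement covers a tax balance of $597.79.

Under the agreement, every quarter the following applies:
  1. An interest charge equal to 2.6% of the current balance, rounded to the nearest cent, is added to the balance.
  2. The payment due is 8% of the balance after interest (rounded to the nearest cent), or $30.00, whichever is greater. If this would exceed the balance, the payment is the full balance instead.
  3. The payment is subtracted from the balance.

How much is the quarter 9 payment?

Quarter 1: $597.79 +$15.54 interest = $613.33; pay $49.07 → $564.26
Quarter 2: $564.26 +$14.67 interest = $578.93; pay $46.31 → $532.62
Quarter 3: $532.62 +$13.85 interest = $546.47; pay $43.72 → $502.75
Quarter 4: $502.75 +$13.07 interest = $515.82; pay $41.27 → $474.55
Quarter 5: $474.55 +$12.34 interest = $486.89; pay $38.95 → $447.94
Quarter 6: $447.94 +$11.65 interest = $459.59; pay $36.77 → $422.82
Quarter 7: $422.82 +$10.99 interest = $433.81; pay $34.70 → $399.11
Quarter 8: $399.11 +$10.38 interest = $409.49; pay $32.76 → $376.73
Quarter 9: $376.73 +$9.79 interest = $386.52; pay $30.92 → $355.60

$30.92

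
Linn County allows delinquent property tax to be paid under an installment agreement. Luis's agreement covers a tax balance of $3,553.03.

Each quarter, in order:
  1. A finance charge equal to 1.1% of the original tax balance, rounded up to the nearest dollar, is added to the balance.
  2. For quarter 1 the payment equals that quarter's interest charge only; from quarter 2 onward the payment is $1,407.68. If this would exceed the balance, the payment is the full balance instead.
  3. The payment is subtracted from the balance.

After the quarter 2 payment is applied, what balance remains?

$2,185.35

Quarter 1: $3,553.03 +$40.00 interest = $3,593.03; pay $40.00 → $3,553.03
Quarter 2: $3,553.03 +$40.00 interest = $3,593.03; pay $1,407.68 → $2,185.35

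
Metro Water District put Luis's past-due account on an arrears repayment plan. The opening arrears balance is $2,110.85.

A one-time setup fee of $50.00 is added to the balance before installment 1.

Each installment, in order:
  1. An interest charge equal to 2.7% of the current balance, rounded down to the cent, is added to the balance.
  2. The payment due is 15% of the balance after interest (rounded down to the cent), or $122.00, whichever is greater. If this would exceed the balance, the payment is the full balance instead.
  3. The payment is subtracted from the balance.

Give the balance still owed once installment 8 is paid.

$728.70

Installment 1: opening $2,160.85; interest $58.34 → $2,219.19; payment $332.87; balance $1,886.32
Installment 2: opening $1,886.32; interest $50.93 → $1,937.25; payment $290.58; balance $1,646.67
Installment 3: opening $1,646.67; interest $44.46 → $1,691.13; payment $253.66; balance $1,437.47
Installment 4: opening $1,437.47; interest $38.81 → $1,476.28; payment $221.44; balance $1,254.84
Installment 5: opening $1,254.84; interest $33.88 → $1,288.72; payment $193.30; balance $1,095.42
Installment 6: opening $1,095.42; interest $29.57 → $1,124.99; payment $168.74; balance $956.25
Installment 7: opening $956.25; interest $25.81 → $982.06; payment $147.30; balance $834.76
Installment 8: opening $834.76; interest $22.53 → $857.29; payment $128.59; balance $728.70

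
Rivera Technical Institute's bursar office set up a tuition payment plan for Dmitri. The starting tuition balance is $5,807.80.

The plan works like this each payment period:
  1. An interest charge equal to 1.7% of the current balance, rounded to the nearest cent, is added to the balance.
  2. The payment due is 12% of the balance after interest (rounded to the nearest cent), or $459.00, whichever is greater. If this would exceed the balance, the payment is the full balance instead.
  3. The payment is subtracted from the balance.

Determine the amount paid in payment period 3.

$567.70

# | Opening | Interest | Payment | End bal
1 | $5,807.80 | $98.73 | $708.78 | $5,197.75
2 | $5,197.75 | $88.36 | $634.33 | $4,651.78
3 | $4,651.78 | $79.08 | $567.70 | $4,163.16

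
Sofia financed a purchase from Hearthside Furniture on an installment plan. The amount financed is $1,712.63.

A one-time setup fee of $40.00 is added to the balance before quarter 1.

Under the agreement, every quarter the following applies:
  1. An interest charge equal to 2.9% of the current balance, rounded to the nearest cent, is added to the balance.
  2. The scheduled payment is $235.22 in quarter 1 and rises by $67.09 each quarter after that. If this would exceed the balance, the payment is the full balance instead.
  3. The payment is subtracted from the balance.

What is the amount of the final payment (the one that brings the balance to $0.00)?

Quarter 1: $1,752.63 +$50.83 interest = $1,803.46; pay $235.22 → $1,568.24
Quarter 2: $1,568.24 +$45.48 interest = $1,613.72; pay $302.31 → $1,311.41
Quarter 3: $1,311.41 +$38.03 interest = $1,349.44; pay $369.40 → $980.04
Quarter 4: $980.04 +$28.42 interest = $1,008.46; pay $436.49 → $571.97
Quarter 5: $571.97 +$16.59 interest = $588.56; pay $503.58 → $84.98
Quarter 6: $84.98 +$2.46 interest = $87.44; pay $87.44 → $0.00

$87.44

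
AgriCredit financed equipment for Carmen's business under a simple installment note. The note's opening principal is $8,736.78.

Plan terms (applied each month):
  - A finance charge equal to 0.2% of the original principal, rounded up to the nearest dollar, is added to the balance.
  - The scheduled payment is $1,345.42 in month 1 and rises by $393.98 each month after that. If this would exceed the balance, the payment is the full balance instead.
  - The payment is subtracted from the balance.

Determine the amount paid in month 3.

$2,133.38

# | Opening | Interest | Payment | End bal
1 | $8,736.78 | $18.00 | $1,345.42 | $7,409.36
2 | $7,409.36 | $18.00 | $1,739.40 | $5,687.96
3 | $5,687.96 | $18.00 | $2,133.38 | $3,572.58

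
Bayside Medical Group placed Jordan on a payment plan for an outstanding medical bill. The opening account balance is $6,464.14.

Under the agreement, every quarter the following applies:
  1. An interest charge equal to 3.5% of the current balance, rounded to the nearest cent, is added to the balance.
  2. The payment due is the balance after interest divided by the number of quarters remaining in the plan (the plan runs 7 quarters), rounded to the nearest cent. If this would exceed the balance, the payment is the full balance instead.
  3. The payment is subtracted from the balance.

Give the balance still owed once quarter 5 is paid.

$2,193.53

# | Opening | Interest | Payment | End bal
1 | $6,464.14 | $226.24 | $955.77 | $5,734.61
2 | $5,734.61 | $200.71 | $989.22 | $4,946.10
3 | $4,946.10 | $173.11 | $1,023.84 | $4,095.37
4 | $4,095.37 | $143.34 | $1,059.68 | $3,179.03
5 | $3,179.03 | $111.27 | $1,096.77 | $2,193.53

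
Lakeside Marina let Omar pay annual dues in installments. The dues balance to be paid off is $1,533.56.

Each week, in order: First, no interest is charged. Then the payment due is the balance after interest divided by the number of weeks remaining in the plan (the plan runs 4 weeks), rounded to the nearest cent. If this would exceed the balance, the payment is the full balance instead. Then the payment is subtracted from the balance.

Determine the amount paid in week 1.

$383.39

Week 1: $1,533.56 − $383.39 → $1,150.17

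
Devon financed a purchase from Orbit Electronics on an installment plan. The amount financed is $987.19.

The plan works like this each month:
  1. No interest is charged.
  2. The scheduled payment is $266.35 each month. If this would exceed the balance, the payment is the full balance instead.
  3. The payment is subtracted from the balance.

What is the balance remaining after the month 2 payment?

$454.49

Month 1: opening $987.19; payment $266.35; balance $720.84
Month 2: opening $720.84; payment $266.35; balance $454.49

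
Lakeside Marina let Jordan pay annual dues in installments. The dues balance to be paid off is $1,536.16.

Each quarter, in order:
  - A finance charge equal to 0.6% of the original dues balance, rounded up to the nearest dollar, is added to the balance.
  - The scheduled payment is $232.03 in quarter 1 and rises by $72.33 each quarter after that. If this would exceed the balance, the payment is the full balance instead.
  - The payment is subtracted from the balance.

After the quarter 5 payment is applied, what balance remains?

Quarter 1: opening $1,536.16; interest $10.00 → $1,546.16; payment $232.03; balance $1,314.13
Quarter 2: opening $1,314.13; interest $10.00 → $1,324.13; payment $304.36; balance $1,019.77
Quarter 3: opening $1,019.77; interest $10.00 → $1,029.77; payment $376.69; balance $653.08
Quarter 4: opening $653.08; interest $10.00 → $663.08; payment $449.02; balance $214.06
Quarter 5: opening $214.06; interest $10.00 → $224.06; payment $224.06; balance $0.00

$0.00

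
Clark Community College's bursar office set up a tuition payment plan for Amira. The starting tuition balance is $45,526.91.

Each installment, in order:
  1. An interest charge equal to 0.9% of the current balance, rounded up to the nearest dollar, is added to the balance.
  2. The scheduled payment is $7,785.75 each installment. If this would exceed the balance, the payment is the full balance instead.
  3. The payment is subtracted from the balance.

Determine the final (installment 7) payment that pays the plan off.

$268.41

Installment 1: opening $45,526.91; interest $410.00 → $45,936.91; payment $7,785.75; balance $38,151.16
Installment 2: opening $38,151.16; interest $344.00 → $38,495.16; payment $7,785.75; balance $30,709.41
Installment 3: opening $30,709.41; interest $277.00 → $30,986.41; payment $7,785.75; balance $23,200.66
Installment 4: opening $23,200.66; interest $209.00 → $23,409.66; payment $7,785.75; balance $15,623.91
Installment 5: opening $15,623.91; interest $141.00 → $15,764.91; payment $7,785.75; balance $7,979.16
Installment 6: opening $7,979.16; interest $72.00 → $8,051.16; payment $7,785.75; balance $265.41
Installment 7: opening $265.41; interest $3.00 → $268.41; payment $268.41; balance $0.00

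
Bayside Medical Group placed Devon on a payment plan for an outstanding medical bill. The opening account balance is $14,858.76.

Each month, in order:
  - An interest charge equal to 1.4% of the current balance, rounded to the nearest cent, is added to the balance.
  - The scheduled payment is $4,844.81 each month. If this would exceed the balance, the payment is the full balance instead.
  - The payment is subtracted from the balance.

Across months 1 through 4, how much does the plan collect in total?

# | Opening | Interest | Payment | End bal
1 | $14,858.76 | $208.02 | $4,844.81 | $10,221.97
2 | $10,221.97 | $143.11 | $4,844.81 | $5,520.27
3 | $5,520.27 | $77.28 | $4,844.81 | $752.74
4 | $752.74 | $10.54 | $763.28 | $0.00
Total paid: $15,297.71

$15,297.71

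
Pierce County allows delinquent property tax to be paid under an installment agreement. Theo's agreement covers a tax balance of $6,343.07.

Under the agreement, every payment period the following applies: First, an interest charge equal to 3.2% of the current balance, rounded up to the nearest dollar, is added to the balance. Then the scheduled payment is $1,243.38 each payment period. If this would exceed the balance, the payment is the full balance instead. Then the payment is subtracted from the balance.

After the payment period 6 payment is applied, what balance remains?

Payment period 1: opening $6,343.07; interest $203.00 → $6,546.07; payment $1,243.38; balance $5,302.69
Payment period 2: opening $5,302.69; interest $170.00 → $5,472.69; payment $1,243.38; balance $4,229.31
Payment period 3: opening $4,229.31; interest $136.00 → $4,365.31; payment $1,243.38; balance $3,121.93
Payment period 4: opening $3,121.93; interest $100.00 → $3,221.93; payment $1,243.38; balance $1,978.55
Payment period 5: opening $1,978.55; interest $64.00 → $2,042.55; payment $1,243.38; balance $799.17
Payment period 6: opening $799.17; interest $26.00 → $825.17; payment $825.17; balance $0.00

$0.00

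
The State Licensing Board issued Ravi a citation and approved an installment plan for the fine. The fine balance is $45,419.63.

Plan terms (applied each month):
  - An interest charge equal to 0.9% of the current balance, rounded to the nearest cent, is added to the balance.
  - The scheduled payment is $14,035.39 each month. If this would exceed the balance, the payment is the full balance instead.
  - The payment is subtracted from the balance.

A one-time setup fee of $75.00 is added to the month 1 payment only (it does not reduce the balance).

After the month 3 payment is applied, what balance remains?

# | Opening | Interest | Payment | Fee | End bal
1 | $45,419.63 | $408.78 | $14,035.39 | $75.00 | $31,793.02
2 | $31,793.02 | $286.14 | $14,035.39 | — | $18,043.77
3 | $18,043.77 | $162.39 | $14,035.39 | — | $4,170.77

$4,170.77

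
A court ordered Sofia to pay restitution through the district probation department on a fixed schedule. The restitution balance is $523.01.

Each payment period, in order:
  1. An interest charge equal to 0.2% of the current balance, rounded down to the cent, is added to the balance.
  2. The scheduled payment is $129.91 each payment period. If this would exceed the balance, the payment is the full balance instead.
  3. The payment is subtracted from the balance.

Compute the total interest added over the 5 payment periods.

$2.63

Payment period 1: opening $523.01; interest $1.04 → $524.05; payment $129.91; balance $394.14
Payment period 2: opening $394.14; interest $0.78 → $394.92; payment $129.91; balance $265.01
Payment period 3: opening $265.01; interest $0.53 → $265.54; payment $129.91; balance $135.63
Payment period 4: opening $135.63; interest $0.27 → $135.90; payment $129.91; balance $5.99
Payment period 5: opening $5.99; interest $0.01 → $6.00; payment $6.00; balance $0.00
Total interest: $1.04 + $0.78 + $0.53 + $0.27 + $0.01 = $2.63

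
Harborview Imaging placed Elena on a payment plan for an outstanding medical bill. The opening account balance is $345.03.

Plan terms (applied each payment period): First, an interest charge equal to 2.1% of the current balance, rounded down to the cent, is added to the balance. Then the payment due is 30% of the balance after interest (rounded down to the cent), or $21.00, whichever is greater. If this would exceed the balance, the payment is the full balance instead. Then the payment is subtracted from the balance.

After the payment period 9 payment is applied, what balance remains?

$0.00

# | Opening | Interest | Payment | End bal
1 | $345.03 | $7.24 | $105.68 | $246.59
2 | $246.59 | $5.17 | $75.52 | $176.24
3 | $176.24 | $3.70 | $53.98 | $125.96
4 | $125.96 | $2.64 | $38.58 | $90.02
5 | $90.02 | $1.89 | $27.57 | $64.34
6 | $64.34 | $1.35 | $21.00 | $44.69
7 | $44.69 | $0.93 | $21.00 | $24.62
8 | $24.62 | $0.51 | $21.00 | $4.13
9 | $4.13 | $0.08 | $4.21 | $0.00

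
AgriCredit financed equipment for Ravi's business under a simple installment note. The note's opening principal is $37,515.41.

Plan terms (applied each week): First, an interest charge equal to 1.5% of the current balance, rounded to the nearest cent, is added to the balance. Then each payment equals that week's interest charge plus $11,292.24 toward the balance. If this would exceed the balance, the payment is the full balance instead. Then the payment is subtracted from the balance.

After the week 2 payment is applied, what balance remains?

$14,930.93

Week 1: $37,515.41 +$562.73 interest = $38,078.14; pay $11,854.97 → $26,223.17
Week 2: $26,223.17 +$393.35 interest = $26,616.52; pay $11,685.59 → $14,930.93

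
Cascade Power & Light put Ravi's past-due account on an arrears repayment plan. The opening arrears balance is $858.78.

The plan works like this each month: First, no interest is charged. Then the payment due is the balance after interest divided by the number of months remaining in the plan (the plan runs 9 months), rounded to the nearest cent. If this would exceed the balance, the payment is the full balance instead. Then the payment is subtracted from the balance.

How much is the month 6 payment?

Month 1: opening $858.78; payment $95.42; balance $763.36
Month 2: opening $763.36; payment $95.42; balance $667.94
Month 3: opening $667.94; payment $95.42; balance $572.52
Month 4: opening $572.52; payment $95.42; balance $477.10
Month 5: opening $477.10; payment $95.42; balance $381.68
Month 6: opening $381.68; payment $95.42; balance $286.26

$95.42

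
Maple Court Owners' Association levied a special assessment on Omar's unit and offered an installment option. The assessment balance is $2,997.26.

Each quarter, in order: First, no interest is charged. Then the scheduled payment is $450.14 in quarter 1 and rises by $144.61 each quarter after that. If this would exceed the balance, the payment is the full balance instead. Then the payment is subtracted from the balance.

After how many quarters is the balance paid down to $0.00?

Quarter 1: $2,997.26 − $450.14 → $2,547.12
Quarter 2: $2,547.12 − $594.75 → $1,952.37
Quarter 3: $1,952.37 − $739.36 → $1,213.01
Quarter 4: $1,213.01 − $883.97 → $329.04
Quarter 5: $329.04 − $329.04 → $0.00
Balance reaches $0.00 in quarter 5.

5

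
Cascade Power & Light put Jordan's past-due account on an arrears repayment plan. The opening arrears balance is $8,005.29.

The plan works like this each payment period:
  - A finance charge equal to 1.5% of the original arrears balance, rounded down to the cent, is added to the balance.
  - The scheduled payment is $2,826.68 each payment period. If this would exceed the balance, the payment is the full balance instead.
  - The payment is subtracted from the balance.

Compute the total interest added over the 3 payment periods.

$360.21

Payment period 1: $8,005.29 +$120.07 interest = $8,125.36; pay $2,826.68 → $5,298.68
Payment period 2: $5,298.68 +$120.07 interest = $5,418.75; pay $2,826.68 → $2,592.07
Payment period 3: $2,592.07 +$120.07 interest = $2,712.14; pay $2,712.14 → $0.00
Total interest: $120.07 + $120.07 + $120.07 = $360.21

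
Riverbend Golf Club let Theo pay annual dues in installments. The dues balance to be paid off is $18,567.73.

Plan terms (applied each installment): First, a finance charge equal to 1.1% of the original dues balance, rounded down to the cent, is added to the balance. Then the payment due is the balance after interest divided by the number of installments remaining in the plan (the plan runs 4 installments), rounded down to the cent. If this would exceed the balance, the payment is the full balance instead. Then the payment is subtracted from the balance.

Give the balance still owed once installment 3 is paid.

# | Opening | Interest | Payment | End bal
1 | $18,567.73 | $204.24 | $4,692.99 | $14,078.98
2 | $14,078.98 | $204.24 | $4,761.07 | $9,522.15
3 | $9,522.15 | $204.24 | $4,863.19 | $4,863.20

$4,863.20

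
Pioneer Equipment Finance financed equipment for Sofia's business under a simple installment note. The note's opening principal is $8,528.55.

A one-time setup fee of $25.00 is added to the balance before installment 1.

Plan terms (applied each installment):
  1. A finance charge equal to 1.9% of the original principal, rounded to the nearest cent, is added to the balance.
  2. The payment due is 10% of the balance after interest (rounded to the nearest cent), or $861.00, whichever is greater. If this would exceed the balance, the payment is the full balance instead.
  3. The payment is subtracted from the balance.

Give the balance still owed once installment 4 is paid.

# | Opening | Interest | Payment | End bal
1 | $8,553.55 | $162.04 | $871.56 | $7,844.03
2 | $7,844.03 | $162.04 | $861.00 | $7,145.07
3 | $7,145.07 | $162.04 | $861.00 | $6,446.11
4 | $6,446.11 | $162.04 | $861.00 | $5,747.15

$5,747.15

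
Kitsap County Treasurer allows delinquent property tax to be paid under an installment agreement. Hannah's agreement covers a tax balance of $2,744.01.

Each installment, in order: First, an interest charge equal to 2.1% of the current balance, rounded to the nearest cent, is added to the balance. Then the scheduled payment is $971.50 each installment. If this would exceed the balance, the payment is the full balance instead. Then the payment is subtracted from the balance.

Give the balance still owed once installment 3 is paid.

$0.00

# | Opening | Interest | Payment | End bal
1 | $2,744.01 | $57.62 | $971.50 | $1,830.13
2 | $1,830.13 | $38.43 | $971.50 | $897.06
3 | $897.06 | $18.84 | $915.90 | $0.00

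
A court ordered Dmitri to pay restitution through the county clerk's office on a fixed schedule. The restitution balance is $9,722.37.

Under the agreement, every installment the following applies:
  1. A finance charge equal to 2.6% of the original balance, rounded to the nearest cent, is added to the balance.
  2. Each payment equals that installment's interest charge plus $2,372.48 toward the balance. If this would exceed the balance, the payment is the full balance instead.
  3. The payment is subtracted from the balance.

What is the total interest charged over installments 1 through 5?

# | Opening | Interest | Payment | End bal
1 | $9,722.37 | $252.78 | $2,625.26 | $7,349.89
2 | $7,349.89 | $252.78 | $2,625.26 | $4,977.41
3 | $4,977.41 | $252.78 | $2,625.26 | $2,604.93
4 | $2,604.93 | $252.78 | $2,625.26 | $232.45
5 | $232.45 | $252.78 | $485.23 | $0.00
Total interest: $252.78 + $252.78 + $252.78 + $252.78 + $252.78 = $1,263.90

$1,263.90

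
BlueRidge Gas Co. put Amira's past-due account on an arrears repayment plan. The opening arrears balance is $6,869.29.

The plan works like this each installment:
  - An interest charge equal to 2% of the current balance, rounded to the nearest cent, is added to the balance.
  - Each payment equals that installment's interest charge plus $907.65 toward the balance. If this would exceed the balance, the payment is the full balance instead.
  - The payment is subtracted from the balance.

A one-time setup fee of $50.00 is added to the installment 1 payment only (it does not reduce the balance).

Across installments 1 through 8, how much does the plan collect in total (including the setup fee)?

Installment 1: $6,869.29 +$137.39 interest = $7,006.68; pay $1,045.04 (+ $50.00 fee) → $5,961.64
Installment 2: $5,961.64 +$119.23 interest = $6,080.87; pay $1,026.88 → $5,053.99
Installment 3: $5,053.99 +$101.08 interest = $5,155.07; pay $1,008.73 → $4,146.34
Installment 4: $4,146.34 +$82.93 interest = $4,229.27; pay $990.58 → $3,238.69
Installment 5: $3,238.69 +$64.77 interest = $3,303.46; pay $972.42 → $2,331.04
Installment 6: $2,331.04 +$46.62 interest = $2,377.66; pay $954.27 → $1,423.39
Installment 7: $1,423.39 +$28.47 interest = $1,451.86; pay $936.12 → $515.74
Installment 8: $515.74 +$10.31 interest = $526.05; pay $526.05 → $0.00
Total paid: $7,510.09

$7,510.09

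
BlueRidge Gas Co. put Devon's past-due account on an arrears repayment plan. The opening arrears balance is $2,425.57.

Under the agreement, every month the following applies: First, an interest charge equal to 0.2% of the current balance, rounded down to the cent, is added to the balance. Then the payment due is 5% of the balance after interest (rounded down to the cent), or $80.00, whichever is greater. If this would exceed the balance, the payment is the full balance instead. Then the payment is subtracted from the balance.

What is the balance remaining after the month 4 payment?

$1,991.49

Month 1: opening $2,425.57; interest $4.85 → $2,430.42; payment $121.52; balance $2,308.90
Month 2: opening $2,308.90; interest $4.61 → $2,313.51; payment $115.67; balance $2,197.84
Month 3: opening $2,197.84; interest $4.39 → $2,202.23; payment $110.11; balance $2,092.12
Month 4: opening $2,092.12; interest $4.18 → $2,096.30; payment $104.81; balance $1,991.49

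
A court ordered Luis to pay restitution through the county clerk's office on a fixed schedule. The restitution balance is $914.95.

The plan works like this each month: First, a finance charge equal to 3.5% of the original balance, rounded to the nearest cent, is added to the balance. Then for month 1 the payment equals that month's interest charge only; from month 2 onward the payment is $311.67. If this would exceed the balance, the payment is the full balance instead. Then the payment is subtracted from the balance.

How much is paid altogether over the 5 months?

Month 1: $914.95 +$32.02 interest = $946.97; pay $32.02 → $914.95
Month 2: $914.95 +$32.02 interest = $946.97; pay $311.67 → $635.30
Month 3: $635.30 +$32.02 interest = $667.32; pay $311.67 → $355.65
Month 4: $355.65 +$32.02 interest = $387.67; pay $311.67 → $76.00
Month 5: $76.00 +$32.02 interest = $108.02; pay $108.02 → $0.00
Total paid: $1,075.05

$1,075.05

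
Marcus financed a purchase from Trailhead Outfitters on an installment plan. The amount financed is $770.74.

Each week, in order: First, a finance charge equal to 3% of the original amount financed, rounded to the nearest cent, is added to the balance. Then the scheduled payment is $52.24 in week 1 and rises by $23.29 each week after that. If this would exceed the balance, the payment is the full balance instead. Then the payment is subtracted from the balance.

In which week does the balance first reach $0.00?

8

# | Opening | Interest | Payment | End bal
1 | $770.74 | $23.12 | $52.24 | $741.62
2 | $741.62 | $23.12 | $75.53 | $689.21
3 | $689.21 | $23.12 | $98.82 | $613.51
4 | $613.51 | $23.12 | $122.11 | $514.52
5 | $514.52 | $23.12 | $145.40 | $392.24
6 | $392.24 | $23.12 | $168.69 | $246.67
7 | $246.67 | $23.12 | $191.98 | $77.81
8 | $77.81 | $23.12 | $100.93 | $0.00
Balance reaches $0.00 in week 8.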